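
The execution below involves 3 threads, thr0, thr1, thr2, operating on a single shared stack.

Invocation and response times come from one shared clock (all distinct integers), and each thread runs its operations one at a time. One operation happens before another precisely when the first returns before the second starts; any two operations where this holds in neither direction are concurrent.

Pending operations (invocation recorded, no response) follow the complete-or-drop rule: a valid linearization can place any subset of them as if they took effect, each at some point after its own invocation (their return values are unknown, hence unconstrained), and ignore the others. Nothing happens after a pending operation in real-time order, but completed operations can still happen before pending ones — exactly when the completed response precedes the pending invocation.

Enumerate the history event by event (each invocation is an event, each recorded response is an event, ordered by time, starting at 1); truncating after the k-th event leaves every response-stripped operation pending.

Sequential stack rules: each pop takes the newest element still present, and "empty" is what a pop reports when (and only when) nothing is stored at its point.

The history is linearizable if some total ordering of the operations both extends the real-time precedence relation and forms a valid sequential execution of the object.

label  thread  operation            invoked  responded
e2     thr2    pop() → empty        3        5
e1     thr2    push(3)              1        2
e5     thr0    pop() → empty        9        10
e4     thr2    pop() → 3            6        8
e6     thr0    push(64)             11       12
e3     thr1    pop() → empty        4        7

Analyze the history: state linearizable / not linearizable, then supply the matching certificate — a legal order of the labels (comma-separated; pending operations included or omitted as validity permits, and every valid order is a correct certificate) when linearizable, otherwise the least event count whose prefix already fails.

through event 6 a valid linearization exists; event 7 (e3 responding at time 7) ends that
2 orders of the 3 completed stack ops respect real time; none is legal
include/drop combinations of the 1 pending operation (e4) were all tried; none helps
e.g. e1, e2, e3 (pending dropped): illegal at step 2, since e2 pop() → empty cannot apply there
e.g. e1, e3, e2 (pending dropped): illegal at step 2, since e3 pop() → empty cannot apply there

not linearizable — minimal violating prefix: 7 events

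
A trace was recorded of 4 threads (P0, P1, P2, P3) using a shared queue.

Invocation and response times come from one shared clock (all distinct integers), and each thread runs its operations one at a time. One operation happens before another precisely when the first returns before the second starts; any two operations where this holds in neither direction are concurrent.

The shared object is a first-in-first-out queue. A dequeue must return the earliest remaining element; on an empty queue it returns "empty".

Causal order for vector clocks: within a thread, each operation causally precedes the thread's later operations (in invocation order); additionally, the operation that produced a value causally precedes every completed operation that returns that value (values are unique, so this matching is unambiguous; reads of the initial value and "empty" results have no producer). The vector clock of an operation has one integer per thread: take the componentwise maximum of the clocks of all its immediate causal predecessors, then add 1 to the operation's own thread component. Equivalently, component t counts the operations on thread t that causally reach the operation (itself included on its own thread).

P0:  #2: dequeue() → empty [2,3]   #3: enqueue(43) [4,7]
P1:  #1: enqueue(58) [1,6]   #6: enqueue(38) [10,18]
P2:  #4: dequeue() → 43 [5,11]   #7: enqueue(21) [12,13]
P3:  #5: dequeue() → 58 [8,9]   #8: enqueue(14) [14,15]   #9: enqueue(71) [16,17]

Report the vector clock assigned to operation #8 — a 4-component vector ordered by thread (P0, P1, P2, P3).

root op #1, invoked 1: fresh clock plus P1's own tick → (0, 1, 0, 0)
root op #2, invoked 2: fresh clock plus P0's own tick → (1, 0, 0, 0)
invoked at 8, #5 merges VC(#1)=(0, 1, 0, 0) and bumps P3's slot → (0, 1, 0, 1)
invoked at 10, #6 merges VC(#1)=(0, 1, 0, 0) and bumps P1's slot → (0, 2, 0, 0)
invoked at 4, #3 merges VC(#2)=(1, 0, 0, 0) and bumps P0's slot → (2, 0, 0, 0)
invoked at 14, #8 merges VC(#5)=(0, 1, 0, 1) and bumps P3's slot → (0, 1, 0, 2)
invoked at 5, #4 merges VC(#3)=(2, 0, 0, 0) and bumps P2's slot → (2, 0, 1, 0)
invoked at 16, #9 merges VC(#8)=(0, 1, 0, 2) and bumps P3's slot → (0, 1, 0, 3)
invoked at 12, #7 merges VC(#4)=(2, 0, 1, 0) and bumps P2's slot → (2, 0, 2, 0)
target: VC(#8) = (0, 1, 0, 2)

(0, 1, 0, 2)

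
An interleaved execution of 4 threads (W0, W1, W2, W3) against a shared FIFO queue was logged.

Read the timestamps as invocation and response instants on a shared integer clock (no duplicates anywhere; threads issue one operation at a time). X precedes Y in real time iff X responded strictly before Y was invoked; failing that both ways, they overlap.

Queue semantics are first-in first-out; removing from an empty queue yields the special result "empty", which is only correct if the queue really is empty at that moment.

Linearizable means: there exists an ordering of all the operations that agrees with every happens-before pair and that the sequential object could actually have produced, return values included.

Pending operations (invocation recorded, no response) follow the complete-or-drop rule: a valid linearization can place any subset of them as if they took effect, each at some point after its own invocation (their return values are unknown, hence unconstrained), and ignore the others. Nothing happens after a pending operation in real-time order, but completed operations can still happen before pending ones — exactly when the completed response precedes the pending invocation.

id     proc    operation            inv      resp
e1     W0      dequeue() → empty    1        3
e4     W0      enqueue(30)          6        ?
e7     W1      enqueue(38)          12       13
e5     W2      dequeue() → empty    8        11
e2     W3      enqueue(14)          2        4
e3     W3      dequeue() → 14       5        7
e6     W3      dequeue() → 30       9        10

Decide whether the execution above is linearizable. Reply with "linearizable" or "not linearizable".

linearizable

witness order: e1, e2, e3, e4, e6, e5, e7
1. e1 dequeue() → empty, leaving queue <>
2. e2 enqueue(14), leaving queue <14>
3. e3 dequeue() → 14, leaving queue <>
4. e4 enqueue(30) (pending, included), leaving queue <30>
5. e6 dequeue() → 30, leaving queue <>
6. e5 dequeue() → empty, leaving queue <>
7. e7 enqueue(38), leaving queue <38>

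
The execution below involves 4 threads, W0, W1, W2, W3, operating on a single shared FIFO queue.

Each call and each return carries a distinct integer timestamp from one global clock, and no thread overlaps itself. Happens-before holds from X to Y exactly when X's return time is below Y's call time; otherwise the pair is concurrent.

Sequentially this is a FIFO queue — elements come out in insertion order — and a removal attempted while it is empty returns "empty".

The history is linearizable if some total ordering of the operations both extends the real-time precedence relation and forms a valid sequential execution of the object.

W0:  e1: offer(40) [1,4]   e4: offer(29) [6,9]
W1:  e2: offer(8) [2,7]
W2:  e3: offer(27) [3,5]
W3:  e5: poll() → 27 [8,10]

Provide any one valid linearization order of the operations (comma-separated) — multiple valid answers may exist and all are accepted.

after step 1 (e3 offer(27)): queue <27>
after step 2 (e1 offer(40)): queue <27,40>
after step 3 (e2 offer(8)): queue <27,40,8>
after step 4 (e4 offer(29)): queue <27,40,8,29>
after step 5 (e5 poll() → 27): queue <40,8,29>

e3, e1, e2, e4, e5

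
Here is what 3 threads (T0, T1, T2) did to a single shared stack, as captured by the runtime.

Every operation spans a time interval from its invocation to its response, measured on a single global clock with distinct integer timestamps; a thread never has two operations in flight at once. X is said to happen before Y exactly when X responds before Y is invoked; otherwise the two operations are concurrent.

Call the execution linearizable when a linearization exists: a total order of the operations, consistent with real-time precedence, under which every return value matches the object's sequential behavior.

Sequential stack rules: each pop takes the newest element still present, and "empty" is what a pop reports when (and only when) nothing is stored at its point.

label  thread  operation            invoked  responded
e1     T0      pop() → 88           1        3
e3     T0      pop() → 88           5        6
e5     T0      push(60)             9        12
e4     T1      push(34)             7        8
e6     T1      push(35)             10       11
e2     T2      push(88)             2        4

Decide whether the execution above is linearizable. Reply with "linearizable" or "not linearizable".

prefix check: 1..5 passes, 1..6 fails once e3's time-6 response joins
2 orders of the 3 completed stack ops respect real time; none is legal
one such order, e1, e2, e3, breaks at step 1 where e1 pop() → 88 is illegal
one such order, e2, e1, e3, breaks at step 3 where e3 pop() → 88 is illegal

not linearizable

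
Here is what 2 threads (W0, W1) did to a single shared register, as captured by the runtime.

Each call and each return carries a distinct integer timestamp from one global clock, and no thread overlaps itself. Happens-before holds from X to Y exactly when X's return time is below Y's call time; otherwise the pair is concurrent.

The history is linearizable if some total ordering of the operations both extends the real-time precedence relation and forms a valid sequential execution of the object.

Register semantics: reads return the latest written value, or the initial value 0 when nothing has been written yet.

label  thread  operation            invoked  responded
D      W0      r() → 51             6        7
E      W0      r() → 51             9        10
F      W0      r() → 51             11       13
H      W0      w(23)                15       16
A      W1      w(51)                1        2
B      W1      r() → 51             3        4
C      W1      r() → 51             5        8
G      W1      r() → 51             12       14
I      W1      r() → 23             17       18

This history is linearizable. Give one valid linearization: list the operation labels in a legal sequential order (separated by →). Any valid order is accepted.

1. A w(51), leaving value 51
2. B r() → 51, leaving value 51
3. C r() → 51, leaving value 51
4. D r() → 51, leaving value 51
5. E r() → 51, leaving value 51
6. F r() → 51, leaving value 51
7. G r() → 51, leaving value 51
8. H w(23), leaving value 23
9. I r() → 23, leaving value 23

A → B → C → D → E → F → G → H → I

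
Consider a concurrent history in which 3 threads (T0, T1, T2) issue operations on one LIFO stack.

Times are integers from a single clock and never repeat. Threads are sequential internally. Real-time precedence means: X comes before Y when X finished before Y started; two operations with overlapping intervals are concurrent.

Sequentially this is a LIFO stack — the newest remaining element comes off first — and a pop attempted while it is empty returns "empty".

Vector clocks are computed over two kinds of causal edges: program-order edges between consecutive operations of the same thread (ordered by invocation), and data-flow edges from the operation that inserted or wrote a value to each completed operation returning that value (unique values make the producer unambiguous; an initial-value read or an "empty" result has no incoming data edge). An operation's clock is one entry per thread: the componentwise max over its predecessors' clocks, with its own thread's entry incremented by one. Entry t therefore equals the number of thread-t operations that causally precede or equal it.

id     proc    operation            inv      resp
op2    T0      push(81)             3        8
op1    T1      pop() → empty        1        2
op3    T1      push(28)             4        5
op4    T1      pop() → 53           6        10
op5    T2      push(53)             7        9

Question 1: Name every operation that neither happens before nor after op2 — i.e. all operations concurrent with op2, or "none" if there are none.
Answer: op3, op4, op5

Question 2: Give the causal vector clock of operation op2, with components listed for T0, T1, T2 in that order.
Answer: (1, 0, 0)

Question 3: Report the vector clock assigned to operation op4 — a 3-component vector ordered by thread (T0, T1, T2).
Answer: (0, 3, 1)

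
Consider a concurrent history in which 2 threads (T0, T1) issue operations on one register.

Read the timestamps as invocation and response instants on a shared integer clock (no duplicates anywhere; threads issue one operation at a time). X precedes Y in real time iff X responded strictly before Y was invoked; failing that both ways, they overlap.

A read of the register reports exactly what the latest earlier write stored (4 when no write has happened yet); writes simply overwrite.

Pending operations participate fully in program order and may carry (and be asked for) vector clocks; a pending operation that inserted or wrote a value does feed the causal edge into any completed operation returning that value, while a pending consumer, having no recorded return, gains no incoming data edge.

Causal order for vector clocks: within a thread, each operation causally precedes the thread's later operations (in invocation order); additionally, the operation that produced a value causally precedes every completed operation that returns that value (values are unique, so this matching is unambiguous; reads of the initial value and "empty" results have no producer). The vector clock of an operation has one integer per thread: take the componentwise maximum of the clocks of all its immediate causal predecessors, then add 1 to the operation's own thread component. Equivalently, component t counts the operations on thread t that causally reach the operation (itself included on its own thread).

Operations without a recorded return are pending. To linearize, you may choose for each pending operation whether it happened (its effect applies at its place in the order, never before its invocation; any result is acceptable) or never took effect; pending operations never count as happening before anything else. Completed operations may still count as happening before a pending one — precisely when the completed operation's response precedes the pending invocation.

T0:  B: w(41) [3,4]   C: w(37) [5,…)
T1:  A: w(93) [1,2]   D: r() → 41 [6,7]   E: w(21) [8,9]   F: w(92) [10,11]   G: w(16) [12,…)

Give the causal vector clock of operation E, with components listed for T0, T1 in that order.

(1, 3)

A (invocation 1): nothing precedes it; T1's component alone gives (0, 1)
B (invocation 3): nothing precedes it; T0's component alone gives (1, 0)
from VC(B)=(1, 0), C (invoked 5) maxes components and bumps T0 → (2, 0)
from VC(A)=(0, 1), VC(B)=(1, 0), D (invoked 6) maxes components and bumps T1 → (1, 2)
from VC(D)=(1, 2), E (invoked 8) maxes components and bumps T1 → (1, 3)
from VC(E)=(1, 3), F (invoked 10) maxes components and bumps T1 → (1, 4)
from VC(F)=(1, 4), G (invoked 12) maxes components and bumps T1 → (1, 5)
target: VC(E) = (1, 3)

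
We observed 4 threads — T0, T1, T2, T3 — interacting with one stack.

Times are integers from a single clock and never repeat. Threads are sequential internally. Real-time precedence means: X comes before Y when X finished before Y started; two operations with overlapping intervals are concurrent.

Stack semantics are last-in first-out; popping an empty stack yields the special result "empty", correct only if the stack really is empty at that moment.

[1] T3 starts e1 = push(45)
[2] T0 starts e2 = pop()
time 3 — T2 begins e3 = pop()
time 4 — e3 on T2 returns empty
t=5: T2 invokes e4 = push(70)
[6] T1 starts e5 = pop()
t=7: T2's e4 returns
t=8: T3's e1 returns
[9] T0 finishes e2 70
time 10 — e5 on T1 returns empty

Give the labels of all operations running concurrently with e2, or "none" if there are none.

e1, e3, e4, e5

e2 spans [2,9]: anything still running between times 2 and 9 counts as concurrent
e1 [1,8]: concurrent
e3 [3,4]: concurrent
e4 [5,7]: concurrent
e5 [6,10]: concurrent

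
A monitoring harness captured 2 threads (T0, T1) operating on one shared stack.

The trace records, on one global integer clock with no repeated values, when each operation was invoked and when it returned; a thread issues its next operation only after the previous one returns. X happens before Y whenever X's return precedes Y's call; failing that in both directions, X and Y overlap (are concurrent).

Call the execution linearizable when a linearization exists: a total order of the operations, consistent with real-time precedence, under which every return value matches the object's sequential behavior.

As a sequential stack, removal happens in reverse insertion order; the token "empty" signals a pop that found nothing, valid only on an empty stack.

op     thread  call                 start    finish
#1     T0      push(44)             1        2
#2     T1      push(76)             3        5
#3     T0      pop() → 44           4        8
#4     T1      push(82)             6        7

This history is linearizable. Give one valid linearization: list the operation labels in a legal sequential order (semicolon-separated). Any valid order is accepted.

#1; #3; #2; #4

1. #1 push(44), leaving stack <44>
2. #3 pop() → 44, leaving stack <>
3. #2 push(76), leaving stack <76>
4. #4 push(82), leaving stack <76,82>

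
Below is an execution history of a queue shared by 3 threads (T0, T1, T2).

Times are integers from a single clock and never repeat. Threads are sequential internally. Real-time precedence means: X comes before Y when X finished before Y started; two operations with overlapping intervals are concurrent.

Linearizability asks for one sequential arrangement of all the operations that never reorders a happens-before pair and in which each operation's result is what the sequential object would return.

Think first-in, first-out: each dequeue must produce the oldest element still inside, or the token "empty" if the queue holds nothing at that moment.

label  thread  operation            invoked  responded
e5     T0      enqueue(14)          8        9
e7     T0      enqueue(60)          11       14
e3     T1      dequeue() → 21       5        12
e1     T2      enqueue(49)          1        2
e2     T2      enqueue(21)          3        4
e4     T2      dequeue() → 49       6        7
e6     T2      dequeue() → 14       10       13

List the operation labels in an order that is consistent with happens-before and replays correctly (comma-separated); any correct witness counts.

e1, e2, e4, e3, e5, e6, e7

1. e1 enqueue(49), leaving queue <49>
2. e2 enqueue(21), leaving queue <49,21>
3. e4 dequeue() → 49, leaving queue <21>
4. e3 dequeue() → 21, leaving queue <>
5. e5 enqueue(14), leaving queue <14>
6. e6 dequeue() → 14, leaving queue <>
7. e7 enqueue(60), leaving queue <60>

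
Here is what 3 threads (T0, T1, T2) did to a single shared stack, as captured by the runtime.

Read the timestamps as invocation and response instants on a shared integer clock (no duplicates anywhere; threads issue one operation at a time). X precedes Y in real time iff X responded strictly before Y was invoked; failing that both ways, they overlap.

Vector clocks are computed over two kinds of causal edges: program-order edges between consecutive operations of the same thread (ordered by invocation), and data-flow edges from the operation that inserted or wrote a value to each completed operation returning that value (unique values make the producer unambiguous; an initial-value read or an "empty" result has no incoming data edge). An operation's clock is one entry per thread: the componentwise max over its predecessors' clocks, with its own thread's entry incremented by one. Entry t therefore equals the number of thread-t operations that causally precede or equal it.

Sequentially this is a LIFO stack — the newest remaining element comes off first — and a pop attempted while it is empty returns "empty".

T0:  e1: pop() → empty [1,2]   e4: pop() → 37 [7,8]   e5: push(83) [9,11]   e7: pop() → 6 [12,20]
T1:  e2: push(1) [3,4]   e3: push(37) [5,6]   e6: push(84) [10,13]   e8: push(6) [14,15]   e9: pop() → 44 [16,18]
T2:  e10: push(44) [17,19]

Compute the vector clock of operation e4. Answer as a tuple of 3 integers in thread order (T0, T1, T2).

(2, 2, 0)

e10 (invocation 17): nothing precedes it; T2's component alone gives (0, 0, 1)
e2 (invocation 3): nothing precedes it; T1's component alone gives (0, 1, 0)
e1 (invocation 1): nothing precedes it; T0's component alone gives (1, 0, 0)
invoked at 5, e3 merges VC(e2)=(0, 1, 0) and bumps T1's slot → (0, 2, 0)
invoked at 10, e6 merges VC(e3)=(0, 2, 0) and bumps T1's slot → (0, 3, 0)
invoked at 14, e8 merges VC(e6)=(0, 3, 0) and bumps T1's slot → (0, 4, 0)
invoked at 7, e4 merges VC(e1)=(1, 0, 0), VC(e3)=(0, 2, 0) and bumps T0's slot → (2, 2, 0)
invoked at 9, e5 merges VC(e4)=(2, 2, 0) and bumps T0's slot → (3, 2, 0)
invoked at 16, e9 merges VC(e8)=(0, 4, 0), VC(e10)=(0, 0, 1) and bumps T1's slot → (0, 5, 1)
invoked at 12, e7 merges VC(e5)=(3, 2, 0), VC(e8)=(0, 4, 0) and bumps T0's slot → (4, 4, 0)
target: VC(e4) = (2, 2, 0)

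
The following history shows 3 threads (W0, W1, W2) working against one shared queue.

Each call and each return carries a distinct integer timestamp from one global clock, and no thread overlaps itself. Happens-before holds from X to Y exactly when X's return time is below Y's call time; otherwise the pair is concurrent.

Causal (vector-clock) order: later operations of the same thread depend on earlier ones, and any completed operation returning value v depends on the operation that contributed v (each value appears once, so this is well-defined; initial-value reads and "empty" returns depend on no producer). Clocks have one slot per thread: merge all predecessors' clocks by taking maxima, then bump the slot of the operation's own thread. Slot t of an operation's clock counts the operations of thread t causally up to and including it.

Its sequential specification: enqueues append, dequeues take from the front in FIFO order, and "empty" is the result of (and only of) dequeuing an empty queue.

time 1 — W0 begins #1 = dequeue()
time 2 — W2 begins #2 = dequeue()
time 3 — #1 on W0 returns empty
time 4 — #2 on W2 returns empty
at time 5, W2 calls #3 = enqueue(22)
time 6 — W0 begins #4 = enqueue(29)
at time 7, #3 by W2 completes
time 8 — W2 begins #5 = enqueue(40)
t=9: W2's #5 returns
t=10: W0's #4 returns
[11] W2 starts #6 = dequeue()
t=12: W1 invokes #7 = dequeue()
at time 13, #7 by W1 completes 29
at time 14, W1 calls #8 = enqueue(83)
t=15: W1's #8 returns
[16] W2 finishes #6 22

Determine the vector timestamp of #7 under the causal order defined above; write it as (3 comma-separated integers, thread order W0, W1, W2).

#2 (invocation 2): nothing precedes it; W2's component alone gives (0, 0, 1)
#1 (invocation 1): nothing precedes it; W0's component alone gives (1, 0, 0)
#3, invoked 5, takes VC(#2)=(0, 0, 1) under max, adds 1 for W2 → (0, 0, 2)
#4, invoked 6, takes VC(#1)=(1, 0, 0) under max, adds 1 for W0 → (2, 0, 0)
#5, invoked 8, takes VC(#3)=(0, 0, 2) under max, adds 1 for W2 → (0, 0, 3)
#7, invoked 12, takes VC(#4)=(2, 0, 0) under max, adds 1 for W1 → (2, 1, 0)
#6, invoked 11, takes VC(#3)=(0, 0, 2), VC(#5)=(0, 0, 3) under max, adds 1 for W2 → (0, 0, 4)
#8, invoked 14, takes VC(#7)=(2, 1, 0) under max, adds 1 for W1 → (2, 2, 0)
target: VC(#7) = (2, 1, 0)

(2, 1, 0)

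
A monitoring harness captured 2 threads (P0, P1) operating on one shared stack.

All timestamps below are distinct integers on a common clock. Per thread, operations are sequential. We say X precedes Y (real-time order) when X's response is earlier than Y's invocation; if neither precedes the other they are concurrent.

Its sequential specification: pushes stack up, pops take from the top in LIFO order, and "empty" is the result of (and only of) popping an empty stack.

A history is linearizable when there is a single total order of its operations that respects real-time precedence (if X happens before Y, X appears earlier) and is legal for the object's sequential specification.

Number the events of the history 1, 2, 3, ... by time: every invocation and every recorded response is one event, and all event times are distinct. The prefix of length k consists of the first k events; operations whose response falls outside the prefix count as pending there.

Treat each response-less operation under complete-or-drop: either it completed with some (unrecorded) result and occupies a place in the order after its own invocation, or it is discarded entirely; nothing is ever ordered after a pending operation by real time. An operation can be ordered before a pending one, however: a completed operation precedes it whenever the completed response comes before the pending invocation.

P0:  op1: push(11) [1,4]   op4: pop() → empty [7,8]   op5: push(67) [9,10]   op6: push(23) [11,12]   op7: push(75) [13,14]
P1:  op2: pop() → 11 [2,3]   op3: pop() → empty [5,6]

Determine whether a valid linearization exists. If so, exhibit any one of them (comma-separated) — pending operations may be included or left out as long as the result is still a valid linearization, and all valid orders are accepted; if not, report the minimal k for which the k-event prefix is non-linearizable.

linearizable — witness: op1, op2, op3, op4, op5, op6, op7

1. op1 push(11), leaving stack <11>
2. op2 pop() → 11, leaving stack <>
3. op3 pop() → empty, leaving stack <>
4. op4 pop() → empty, leaving stack <>
5. op5 push(67), leaving stack <67>
6. op6 push(23), leaving stack <67,23>
7. op7 push(75), leaving stack <67,23,75>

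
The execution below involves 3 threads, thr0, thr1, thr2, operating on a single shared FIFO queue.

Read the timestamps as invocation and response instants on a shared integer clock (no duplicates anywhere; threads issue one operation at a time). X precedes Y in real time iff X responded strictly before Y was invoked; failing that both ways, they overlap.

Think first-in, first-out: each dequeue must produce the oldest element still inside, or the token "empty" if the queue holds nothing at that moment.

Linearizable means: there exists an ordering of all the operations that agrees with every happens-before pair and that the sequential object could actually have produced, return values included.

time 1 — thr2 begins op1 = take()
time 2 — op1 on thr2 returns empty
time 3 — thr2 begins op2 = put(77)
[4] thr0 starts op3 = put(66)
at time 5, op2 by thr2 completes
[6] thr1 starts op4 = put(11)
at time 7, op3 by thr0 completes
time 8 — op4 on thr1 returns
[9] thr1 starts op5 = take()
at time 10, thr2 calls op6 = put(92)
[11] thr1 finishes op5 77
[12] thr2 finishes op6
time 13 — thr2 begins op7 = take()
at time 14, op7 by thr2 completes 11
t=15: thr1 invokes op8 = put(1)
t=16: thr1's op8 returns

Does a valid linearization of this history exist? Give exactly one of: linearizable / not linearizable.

witness order: op1, op2, op4, op3, op5, op6, op7, op8
1. op1 take() → empty, leaving queue <>
2. op2 put(77), leaving queue <77>
3. op4 put(11), leaving queue <77,11>
4. op3 put(66), leaving queue <77,11,66>
5. op5 take() → 77, leaving queue <11,66>
6. op6 put(92), leaving queue <11,66,92>
7. op7 take() → 11, leaving queue <66,92>
8. op8 put(1), leaving queue <66,92,1>

linearizable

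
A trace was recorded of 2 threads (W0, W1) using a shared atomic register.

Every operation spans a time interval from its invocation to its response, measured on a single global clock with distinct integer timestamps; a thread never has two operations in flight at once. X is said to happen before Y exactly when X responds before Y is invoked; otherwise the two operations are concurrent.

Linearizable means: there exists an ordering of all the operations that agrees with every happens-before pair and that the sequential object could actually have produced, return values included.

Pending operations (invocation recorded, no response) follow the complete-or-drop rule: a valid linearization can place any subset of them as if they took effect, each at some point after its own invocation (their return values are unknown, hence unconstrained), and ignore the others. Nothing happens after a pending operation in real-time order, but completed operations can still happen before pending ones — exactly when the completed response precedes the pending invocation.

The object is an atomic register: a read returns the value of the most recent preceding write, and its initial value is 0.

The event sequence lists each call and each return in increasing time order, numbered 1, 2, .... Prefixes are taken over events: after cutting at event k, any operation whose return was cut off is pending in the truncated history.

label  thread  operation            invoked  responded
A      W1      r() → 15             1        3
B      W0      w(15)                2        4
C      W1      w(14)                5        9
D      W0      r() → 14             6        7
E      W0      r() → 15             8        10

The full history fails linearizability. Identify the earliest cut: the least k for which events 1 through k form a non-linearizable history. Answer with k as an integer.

10

one valid order for events 1..9 is B, A, C, D:
after step 1 (B w(15)): value 15
after step 2 (A r() → 15): value 15
after step 3 (C w(14)): value 14
after step 4 (D r() → 14): value 14
include event 10 — E responding at 10 — and every candidate order breaks
for example A, B, C, D, E fails at step 1: A r() → 15 is not legal there
for example A, B, D, C, E fails at step 1: A r() → 15 is not legal there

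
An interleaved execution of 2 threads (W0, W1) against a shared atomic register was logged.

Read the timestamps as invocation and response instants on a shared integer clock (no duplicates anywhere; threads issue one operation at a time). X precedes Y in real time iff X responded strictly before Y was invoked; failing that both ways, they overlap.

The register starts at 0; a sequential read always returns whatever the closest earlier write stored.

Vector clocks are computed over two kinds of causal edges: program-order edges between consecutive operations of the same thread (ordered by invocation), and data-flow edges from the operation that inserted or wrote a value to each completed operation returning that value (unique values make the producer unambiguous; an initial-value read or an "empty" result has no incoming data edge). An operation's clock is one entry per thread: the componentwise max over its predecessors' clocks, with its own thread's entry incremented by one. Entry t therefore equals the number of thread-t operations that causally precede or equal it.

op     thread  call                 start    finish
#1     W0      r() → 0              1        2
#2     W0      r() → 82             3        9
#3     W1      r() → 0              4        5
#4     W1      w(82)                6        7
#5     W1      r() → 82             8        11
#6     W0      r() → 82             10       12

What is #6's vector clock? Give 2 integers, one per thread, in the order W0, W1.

root op #3, invoked 4: fresh clock plus W1's own tick → (0, 1)
root op #1, invoked 1: fresh clock plus W0's own tick → (1, 0)
#4, invoked 6, takes VC(#3)=(0, 1) under max, adds 1 for W1 → (0, 2)
#5, invoked 8, takes VC(#4)=(0, 2) under max, adds 1 for W1 → (0, 3)
#2, invoked 3, takes VC(#1)=(1, 0), VC(#4)=(0, 2) under max, adds 1 for W0 → (2, 2)
#6, invoked 10, takes VC(#2)=(2, 2), VC(#4)=(0, 2) under max, adds 1 for W0 → (3, 2)
target: VC(#6) = (3, 2)

(3, 2)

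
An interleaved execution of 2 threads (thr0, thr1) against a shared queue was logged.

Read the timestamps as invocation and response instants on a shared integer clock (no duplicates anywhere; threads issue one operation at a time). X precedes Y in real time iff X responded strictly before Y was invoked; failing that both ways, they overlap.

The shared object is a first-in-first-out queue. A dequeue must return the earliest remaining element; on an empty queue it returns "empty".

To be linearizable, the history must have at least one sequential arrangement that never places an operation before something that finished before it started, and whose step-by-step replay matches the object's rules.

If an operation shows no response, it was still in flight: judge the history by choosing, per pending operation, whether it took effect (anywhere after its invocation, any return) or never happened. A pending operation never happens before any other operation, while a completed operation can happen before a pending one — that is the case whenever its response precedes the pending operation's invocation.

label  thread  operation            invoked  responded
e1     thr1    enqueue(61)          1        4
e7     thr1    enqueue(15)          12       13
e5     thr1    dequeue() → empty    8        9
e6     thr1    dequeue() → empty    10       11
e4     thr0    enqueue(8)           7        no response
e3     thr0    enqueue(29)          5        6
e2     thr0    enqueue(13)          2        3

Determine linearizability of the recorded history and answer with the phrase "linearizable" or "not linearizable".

not linearizable

the violation lands at event 9, e5's response at time 9: events 1..8 linearize, events 1..9 do not
4 completed operations, 2 real-time-consistent orders — every queue replay fails
every completion of the 1 pending operation (e4) was checked; none linearizes
e.g. e1, e2, e3, e5 (pending dropped): illegal at step 4, since e5 dequeue() → empty cannot apply there
e.g. e2, e1, e3, e5 (pending dropped): illegal at step 4, since e5 dequeue() → empty cannot apply there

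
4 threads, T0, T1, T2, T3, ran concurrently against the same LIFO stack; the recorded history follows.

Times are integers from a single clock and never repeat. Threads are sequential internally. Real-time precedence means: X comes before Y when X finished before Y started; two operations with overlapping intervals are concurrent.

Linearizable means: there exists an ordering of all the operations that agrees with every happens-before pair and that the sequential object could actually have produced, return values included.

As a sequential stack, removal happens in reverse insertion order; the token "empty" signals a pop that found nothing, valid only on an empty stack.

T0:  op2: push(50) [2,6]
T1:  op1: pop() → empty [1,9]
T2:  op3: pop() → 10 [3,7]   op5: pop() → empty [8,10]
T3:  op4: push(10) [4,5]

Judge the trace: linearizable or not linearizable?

not linearizable

already the first 10 events (up to op5's response at time 10) admit no linearization; the first 9 still do
the 5 completed operations admit 30 real-time orders; each fails the LIFO stack replay
take op1, op2, op3, op4, op5: step 3 already fails, because op3 pop() → 10 cannot occur there
take op1, op2, op4, op3, op5: step 5 already fails, because op5 pop() → empty cannot occur there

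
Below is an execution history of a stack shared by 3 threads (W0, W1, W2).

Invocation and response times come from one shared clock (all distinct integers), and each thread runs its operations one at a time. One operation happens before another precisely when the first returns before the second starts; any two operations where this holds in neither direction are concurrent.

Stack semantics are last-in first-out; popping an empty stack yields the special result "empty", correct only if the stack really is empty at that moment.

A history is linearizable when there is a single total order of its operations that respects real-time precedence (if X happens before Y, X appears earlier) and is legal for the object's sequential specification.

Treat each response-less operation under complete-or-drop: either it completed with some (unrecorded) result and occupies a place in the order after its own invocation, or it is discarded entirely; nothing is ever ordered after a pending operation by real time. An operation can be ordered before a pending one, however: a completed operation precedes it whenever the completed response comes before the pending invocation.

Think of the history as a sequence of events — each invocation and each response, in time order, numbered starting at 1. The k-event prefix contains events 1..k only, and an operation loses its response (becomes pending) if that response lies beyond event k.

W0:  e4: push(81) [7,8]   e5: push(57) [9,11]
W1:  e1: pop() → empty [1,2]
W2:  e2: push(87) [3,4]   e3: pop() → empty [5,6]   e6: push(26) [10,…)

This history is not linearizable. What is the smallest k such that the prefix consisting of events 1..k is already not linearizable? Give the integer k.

6

events 1..5 are still linearizable — one witness is e1, e2:
1. e1 pop() → empty, leaving stack <>
2. e2 push(87), leaving stack <87>
include event 6 — e3 responding at 6 — and every candidate order breaks
e.g. e1, e2, e3: illegal at step 3, since e3 pop() → empty cannot apply there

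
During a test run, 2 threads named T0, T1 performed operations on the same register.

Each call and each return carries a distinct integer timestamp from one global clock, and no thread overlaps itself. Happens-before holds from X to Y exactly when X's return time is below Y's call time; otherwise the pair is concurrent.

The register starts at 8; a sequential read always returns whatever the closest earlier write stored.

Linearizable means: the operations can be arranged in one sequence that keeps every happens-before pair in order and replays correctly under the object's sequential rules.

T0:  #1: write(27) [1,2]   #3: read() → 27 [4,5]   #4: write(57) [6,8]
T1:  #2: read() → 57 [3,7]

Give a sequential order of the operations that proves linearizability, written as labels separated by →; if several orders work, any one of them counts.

#1 → #3 → #4 → #2

1. #1 write(27), leaving value 27
2. #3 read() → 27, leaving value 27
3. #4 write(57), leaving value 57
4. #2 read() → 57, leaving value 57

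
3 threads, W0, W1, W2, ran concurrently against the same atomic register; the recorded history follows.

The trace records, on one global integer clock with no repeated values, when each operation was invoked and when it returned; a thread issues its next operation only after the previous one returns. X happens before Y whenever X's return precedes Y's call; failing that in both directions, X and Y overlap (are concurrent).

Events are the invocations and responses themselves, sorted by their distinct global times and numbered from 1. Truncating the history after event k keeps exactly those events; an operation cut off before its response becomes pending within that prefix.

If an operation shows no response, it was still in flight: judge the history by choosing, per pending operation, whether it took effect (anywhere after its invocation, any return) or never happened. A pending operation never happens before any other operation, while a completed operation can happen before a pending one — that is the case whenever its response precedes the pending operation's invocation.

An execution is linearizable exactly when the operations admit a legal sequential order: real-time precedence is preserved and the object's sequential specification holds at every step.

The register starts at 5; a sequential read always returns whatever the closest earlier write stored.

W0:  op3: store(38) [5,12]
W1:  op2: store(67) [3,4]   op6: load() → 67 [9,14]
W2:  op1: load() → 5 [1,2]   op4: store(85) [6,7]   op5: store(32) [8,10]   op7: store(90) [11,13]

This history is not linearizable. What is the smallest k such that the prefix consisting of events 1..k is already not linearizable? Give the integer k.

one valid order for events 1..13 is op1, op2, op3, op4, op5, op6, op7:
step 1: op1 load() → 5 — value 5
step 2: op2 store(67) — value 67
step 3: op3 store(38) — value 38
step 4: op4 store(85) — value 85
step 5: op5 store(32) — value 32
step 6: op6 load() (pending, included) — value 32
step 7: op7 store(90) — value 90
include event 14 — op6 responding at 14 — and every candidate order breaks
one such order, op1, op2, op3, op4, op5, op6, op7, breaks at step 6 where op6 load() → 67 is illegal
one such order, op1, op2, op3, op4, op5, op7, op6, breaks at step 7 where op6 load() → 67 is illegal

14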